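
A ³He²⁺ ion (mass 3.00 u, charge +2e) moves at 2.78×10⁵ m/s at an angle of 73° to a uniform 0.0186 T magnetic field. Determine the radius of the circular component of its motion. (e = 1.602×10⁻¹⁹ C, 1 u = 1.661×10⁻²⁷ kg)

r ≈ 0.222 m

v⊥ = v sinθ = 2.78×10⁵·sin73° ≈ 2.659×10⁵ m/s.
r = m v⊥/(|q|B) = (4.983×10⁻²⁷)(2.659×10⁵)/((3.204×10⁻¹⁹)(0.0186)) ≈ 0.222 m.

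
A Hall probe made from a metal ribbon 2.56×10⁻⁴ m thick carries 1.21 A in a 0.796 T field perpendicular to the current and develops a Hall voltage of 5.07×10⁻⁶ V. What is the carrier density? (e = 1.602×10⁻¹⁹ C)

From V_H = IB/(n e t), n = IB/(V_H e t).
n = (1.21)(0.796)/((5.07×10⁻⁶)(1.602×10⁻¹⁹)(2.56×10⁻⁴)) ≈ 4.63×10²⁷ m⁻³.

n ≈ 4.63×10²⁷ m⁻³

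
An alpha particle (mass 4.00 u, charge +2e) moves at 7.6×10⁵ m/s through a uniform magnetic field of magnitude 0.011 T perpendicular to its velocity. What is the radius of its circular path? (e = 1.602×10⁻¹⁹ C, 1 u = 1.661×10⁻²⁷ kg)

The magnetic force provides the centripetal force: |q|vB = mv²/r.
r = mv/(|q|B) = (6.644×10⁻²⁷)(7.6×10⁵)/((3.204×10⁻¹⁹)(0.011)) ≈ 1.4 m.

r ≈ 1.4 m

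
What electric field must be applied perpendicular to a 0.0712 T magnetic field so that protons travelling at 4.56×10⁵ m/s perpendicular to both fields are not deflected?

E = 3.25×10⁴ V/m

For straight-line motion qE = qvB, so E = vB.
E = 4.56×10⁵ × 0.0712 = 3.25×10⁴ V/m.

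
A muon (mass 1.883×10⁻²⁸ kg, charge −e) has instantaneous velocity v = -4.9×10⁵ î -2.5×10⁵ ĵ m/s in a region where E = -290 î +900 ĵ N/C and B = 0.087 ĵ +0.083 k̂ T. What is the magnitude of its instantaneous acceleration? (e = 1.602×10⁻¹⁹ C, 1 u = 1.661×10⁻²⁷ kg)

v×B = (-2.08×10⁴, 4.07×10⁴, -4.26×10⁴) N/C.
E + v×B = (-2.10×10⁴, 4.16×10⁴, -4.26×10⁴) N/C.
F = q(E + v×B) = (−1.602×10⁻¹⁹ C)·(-2.10×10⁴, 4.16×10⁴, -4.26×10⁴) = (3.37×10⁻¹⁵, -6.66×10⁻¹⁵, 6.83×10⁻¹⁵) N.
|a| = |F|/m = 1.012×10⁻¹⁴/1.883×10⁻²⁸ ≈ 5.37×10¹³ m/s².

|a| ≈ 5.37×10¹³ m/s²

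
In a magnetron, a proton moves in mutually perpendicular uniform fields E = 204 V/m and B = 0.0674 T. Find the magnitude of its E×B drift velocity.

In crossed fields the guiding centre drifts at v_d = |E×B|/B² = E/B, independent of charge and mass.
v_d = 204/0.0674 = 3030 m/s.

v_d ≈ 3030 m/s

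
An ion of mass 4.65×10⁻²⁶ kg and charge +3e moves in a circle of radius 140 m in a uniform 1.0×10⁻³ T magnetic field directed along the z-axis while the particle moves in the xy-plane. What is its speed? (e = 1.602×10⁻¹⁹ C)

v ≈ 1.4×10⁶ m/s

From |q|vB = mv²/r, v = |q|Br/m.
v = (4.806×10⁻¹⁹)(1.0×10⁻³)(140)/4.65×10⁻²⁶ ≈ 1.4×10⁶ m/s.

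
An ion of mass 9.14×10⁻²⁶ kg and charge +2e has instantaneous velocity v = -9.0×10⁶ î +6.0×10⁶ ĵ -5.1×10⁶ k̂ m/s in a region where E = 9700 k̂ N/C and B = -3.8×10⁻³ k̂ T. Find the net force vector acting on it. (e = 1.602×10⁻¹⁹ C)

v×B = (-2.28×10⁴, -3.42×10⁴, 0) N/C.
E + v×B = (-2.28×10⁴, -3.42×10⁴, 9700) N/C.
F = q(E + v×B) = (3.204×10⁻¹⁹ C)·(-2.28×10⁴, -3.42×10⁴, 9700) = (-7.31×10⁻¹⁵, -1.10×10⁻¹⁴, 3.11×10⁻¹⁵) N.

F ≈ (-7.31×10⁻¹⁵, -1.10×10⁻¹⁴, 3.11×10⁻¹⁵) N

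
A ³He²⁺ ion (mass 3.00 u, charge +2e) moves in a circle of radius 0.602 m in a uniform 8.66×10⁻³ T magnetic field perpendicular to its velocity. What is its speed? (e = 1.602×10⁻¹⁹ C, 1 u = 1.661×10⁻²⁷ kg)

v ≈ 3.35×10⁵ m/s

From |q|vB = mv²/r, v = |q|Br/m.
v = (3.204×10⁻¹⁹)(8.66×10⁻³)(0.602)/4.983×10⁻²⁷ ≈ 3.35×10⁵ m/s.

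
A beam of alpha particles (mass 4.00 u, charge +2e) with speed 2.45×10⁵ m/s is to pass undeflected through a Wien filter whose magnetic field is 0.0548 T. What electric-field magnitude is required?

For straight-line motion qE = qvB, so E = vB.
E = 2.45×10⁵ × 0.0548 = 1.34×10⁴ V/m.

E = 1.34×10⁴ V/m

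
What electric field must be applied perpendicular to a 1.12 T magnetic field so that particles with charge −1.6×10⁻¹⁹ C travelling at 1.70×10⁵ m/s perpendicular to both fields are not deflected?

For straight-line motion qE = qvB, so E = vB.
E = 1.70×10⁵ × 1.12 = 1.90×10⁵ V/m.

E = 1.90×10⁵ V/m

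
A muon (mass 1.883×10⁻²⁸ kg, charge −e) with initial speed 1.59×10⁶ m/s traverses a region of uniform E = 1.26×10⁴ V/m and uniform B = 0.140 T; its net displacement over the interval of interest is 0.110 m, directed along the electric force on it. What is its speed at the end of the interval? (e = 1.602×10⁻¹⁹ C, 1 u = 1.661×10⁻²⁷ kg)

v_f ≈ 2.21×10⁶ m/s

B does no work; ΔKE = |q|E d.
½mv_f² = ½mv₀² + |q|Ed = ½(1.883×10⁻²⁸)(1.59×10⁶)² + (1.602×10⁻¹⁹)(1.26×10⁴)(0.110) ≈ 2.380×10⁻¹⁶ J + 2.220×10⁻¹⁶ J ≈ 4.601×10⁻¹⁶ J.
v_f = √(2·4.601×10⁻¹⁶/1.883×10⁻²⁸) ≈ 2.21×10⁶ m/s.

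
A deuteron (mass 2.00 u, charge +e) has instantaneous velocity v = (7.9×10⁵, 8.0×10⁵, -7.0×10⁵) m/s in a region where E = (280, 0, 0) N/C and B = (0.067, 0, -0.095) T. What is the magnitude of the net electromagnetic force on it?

|F| ≈ 1.55×10⁻¹⁴ N

v×B = (-7.60×10⁴, 2.82×10⁴, -5.36×10⁴) N/C.
E + v×B = (-7.57×10⁴, 2.82×10⁴, -5.36×10⁴) N/C.
F = q(E + v×B) = (1.602×10⁻¹⁹ C)·(-7.57×10⁴, 2.82×10⁴, -5.36×10⁴) = (-1.21×10⁻¹⁴, 4.51×10⁻¹⁵, -8.59×10⁻¹⁵) N.
|F| = 1.55×10⁻¹⁴ N.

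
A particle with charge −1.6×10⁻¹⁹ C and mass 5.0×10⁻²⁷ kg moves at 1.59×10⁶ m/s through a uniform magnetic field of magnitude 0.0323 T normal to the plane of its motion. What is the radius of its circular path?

The magnetic force provides the centripetal force: |q|vB = mv²/r.
r = mv/(|q|B) = (5.0×10⁻²⁷)(1.59×10⁶)/((1.6×10⁻¹⁹)(0.0323)) ≈ 1.54 m.

r ≈ 1.54 m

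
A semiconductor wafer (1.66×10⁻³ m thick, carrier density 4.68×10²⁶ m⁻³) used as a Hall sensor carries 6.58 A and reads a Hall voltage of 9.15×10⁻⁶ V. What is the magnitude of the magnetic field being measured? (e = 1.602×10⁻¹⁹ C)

From V_H = IB/(n e t), B = V_H n e t / I.
B = (9.15×10⁻⁶)(4.68×10²⁶)(1.602×10⁻¹⁹)(1.66×10⁻³)/6.58 ≈ 0.173 T.

B ≈ 0.173 T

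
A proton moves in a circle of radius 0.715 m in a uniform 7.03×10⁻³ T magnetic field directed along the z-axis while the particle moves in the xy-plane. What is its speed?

From |q|vB = mv²/r, v = |q|Br/m.
v = (1.602×10⁻¹⁹)(7.03×10⁻³)(0.715)/1.673×10⁻²⁷ ≈ 4.81×10⁵ m/s.

v ≈ 4.81×10⁵ m/s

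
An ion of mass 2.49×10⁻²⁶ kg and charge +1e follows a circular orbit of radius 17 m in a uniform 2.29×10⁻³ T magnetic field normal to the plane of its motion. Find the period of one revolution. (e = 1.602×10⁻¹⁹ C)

T ≈ 4.26×10⁻⁴ s

The cyclotron period depends only on m, q, B: T = 2πm/(|q|B).
T = 2π(2.49×10⁻²⁶)/((1.602×10⁻¹⁹)(2.29×10⁻³)) ≈ 4.26×10⁻⁴ s.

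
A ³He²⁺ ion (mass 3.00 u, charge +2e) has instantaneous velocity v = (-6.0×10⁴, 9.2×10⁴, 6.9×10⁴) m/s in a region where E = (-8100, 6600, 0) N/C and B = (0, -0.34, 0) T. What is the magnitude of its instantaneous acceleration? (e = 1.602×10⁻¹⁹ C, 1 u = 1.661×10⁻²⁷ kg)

v×B = (2.35×10⁴, 0, 2.04×10⁴) N/C.
E + v×B = (1.54×10⁴, 6600, 2.04×10⁴) N/C.
F = q(E + v×B) = (3.204×10⁻¹⁹ C)·(1.54×10⁴, 6600, 2.04×10⁴) = (4.92×10⁻¹⁵, 2.11×10⁻¹⁵, 6.54×10⁻¹⁵) N.
|a| = |F|/m = 8.451×10⁻¹⁵/4.983×10⁻²⁷ ≈ 1.70×10¹² m/s².

|a| ≈ 1.70×10¹² m/s²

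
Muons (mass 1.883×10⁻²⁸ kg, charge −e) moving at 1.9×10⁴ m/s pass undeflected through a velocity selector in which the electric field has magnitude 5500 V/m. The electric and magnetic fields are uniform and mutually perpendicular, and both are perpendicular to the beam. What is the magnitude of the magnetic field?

B = 0.29 T

Balance of forces in the selector: qE = qvB ⇒ B = E/v.
B = 5500/1.9×10⁴ = 0.29 T.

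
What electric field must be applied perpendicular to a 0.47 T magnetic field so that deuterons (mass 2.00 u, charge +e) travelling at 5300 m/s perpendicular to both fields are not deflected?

E = 2500 V/m

For straight-line motion qE = qvB, so E = vB.
E = 5300 × 0.47 = 2500 V/m.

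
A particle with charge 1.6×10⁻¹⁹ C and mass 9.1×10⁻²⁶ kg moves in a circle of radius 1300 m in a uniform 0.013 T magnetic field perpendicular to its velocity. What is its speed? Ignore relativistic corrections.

From |q|vB = mv²/r, v = |q|Br/m.
v = (1.6×10⁻¹⁹)(0.013)(1300)/9.1×10⁻²⁶ ≈ 3.0×10⁷ m/s.

v ≈ 3.0×10⁷ m/s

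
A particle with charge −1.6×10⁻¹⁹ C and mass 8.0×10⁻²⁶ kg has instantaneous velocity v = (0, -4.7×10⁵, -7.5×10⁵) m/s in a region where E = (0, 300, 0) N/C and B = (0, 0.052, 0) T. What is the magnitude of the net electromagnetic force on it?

v×B = (3.90×10⁴, 0, 0) N/C.
E + v×B = (3.90×10⁴, 300, 0) N/C.
F = q(E + v×B) = (−1.6×10⁻¹⁹ C)·(3.90×10⁴, 300, 0) = (-6.24×10⁻¹⁵, -4.80×10⁻¹⁷, 0) N.
|F| = 6.24×10⁻¹⁵ N.

|F| ≈ 6.24×10⁻¹⁵ N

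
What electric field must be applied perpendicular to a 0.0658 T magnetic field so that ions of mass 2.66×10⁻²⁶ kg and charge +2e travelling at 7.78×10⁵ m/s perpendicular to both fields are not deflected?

For straight-line motion qE = qvB, so E = vB.
E = 7.78×10⁵ × 0.0658 = 5.12×10⁴ V/m.

E = 5.12×10⁴ V/m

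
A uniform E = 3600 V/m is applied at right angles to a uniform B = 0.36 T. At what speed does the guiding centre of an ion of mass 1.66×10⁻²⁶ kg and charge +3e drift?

v_d ≈ 1.0×10⁴ m/s

In crossed fields the guiding centre drifts at v_d = |E×B|/B² = E/B, independent of charge and mass.
v_d = 3600/0.36 = 1.0×10⁴ m/s.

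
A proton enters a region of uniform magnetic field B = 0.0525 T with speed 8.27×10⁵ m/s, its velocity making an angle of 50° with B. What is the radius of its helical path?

v⊥ = v sinθ = 8.27×10⁵·sin50° ≈ 6.335×10⁵ m/s.
r = m v⊥/(|q|B) = (1.673×10⁻²⁷)(6.335×10⁵)/((1.602×10⁻¹⁹)(0.0525)) ≈ 0.126 m.

r ≈ 0.126 m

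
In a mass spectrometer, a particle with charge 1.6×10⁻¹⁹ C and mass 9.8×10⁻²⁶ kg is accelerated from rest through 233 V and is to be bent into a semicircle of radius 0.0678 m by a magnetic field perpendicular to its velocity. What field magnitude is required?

v = √(2|q|V/m) = √(2·1.6×10⁻¹⁹·233/9.8×10⁻²⁶) ≈ 2.758×10⁴ m/s.
B = mv/(|q|r) = (9.8×10⁻²⁶)(2.758×10⁴)/((1.6×10⁻¹⁹)(0.0678)) ≈ 0.249 T.

B ≈ 0.249 T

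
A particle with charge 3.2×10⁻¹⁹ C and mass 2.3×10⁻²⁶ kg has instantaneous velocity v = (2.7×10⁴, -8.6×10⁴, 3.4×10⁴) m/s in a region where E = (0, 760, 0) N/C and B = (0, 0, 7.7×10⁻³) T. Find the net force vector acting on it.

v×B = (-662, -208, 0) N/C.
E + v×B = (-662, 552, 0) N/C.
F = q(E + v×B) = (3.2×10⁻¹⁹ C)·(-662, 552, 0) = (-2.12×10⁻¹⁶, 1.77×10⁻¹⁶, 0) N.

F ≈ (-2.12×10⁻¹⁶, 1.77×10⁻¹⁶, 0) N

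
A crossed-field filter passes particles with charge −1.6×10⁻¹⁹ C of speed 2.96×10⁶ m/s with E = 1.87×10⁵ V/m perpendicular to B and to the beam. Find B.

Balance of forces in the selector: qE = qvB ⇒ B = E/v.
B = 1.87×10⁵/2.96×10⁶ = 0.0632 T.

B = 0.0632 T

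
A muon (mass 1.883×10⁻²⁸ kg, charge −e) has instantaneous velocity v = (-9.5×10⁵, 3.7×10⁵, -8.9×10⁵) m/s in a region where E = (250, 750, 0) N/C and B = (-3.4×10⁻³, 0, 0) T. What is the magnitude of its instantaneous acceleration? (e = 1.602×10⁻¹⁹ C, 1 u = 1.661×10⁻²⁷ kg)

|a| ≈ 3.39×10¹² m/s²

v×B = (0, 3030, 1260) N/C.
E + v×B = (250, 3780, 1260) N/C.
F = q(E + v×B) = (−1.602×10⁻¹⁹ C)·(250, 3780, 1260) = (-4.00×10⁻¹⁷, -6.05×10⁻¹⁶, -2.02×10⁻¹⁶) N.
|a| = |F|/m = 6.389×10⁻¹⁶/1.883×10⁻²⁸ ≈ 3.39×10¹² m/s².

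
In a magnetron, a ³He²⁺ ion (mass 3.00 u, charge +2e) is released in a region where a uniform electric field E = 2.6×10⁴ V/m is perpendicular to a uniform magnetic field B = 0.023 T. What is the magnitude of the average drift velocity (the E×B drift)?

v_d ≈ 1.1×10⁶ m/s

The steady drift has the magnetic force balancing the electric force, so v_d = E/B.
v_d = 2.6×10⁴/0.023 = 1.1×10⁶ m/s.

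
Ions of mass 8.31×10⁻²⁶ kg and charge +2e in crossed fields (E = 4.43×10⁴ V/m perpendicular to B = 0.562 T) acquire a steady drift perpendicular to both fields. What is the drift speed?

The E×B drift speed is v_d = E/B.
v_d = 4.43×10⁴/0.562 = 7.88×10⁴ m/s.

v_d ≈ 7.88×10⁴ m/s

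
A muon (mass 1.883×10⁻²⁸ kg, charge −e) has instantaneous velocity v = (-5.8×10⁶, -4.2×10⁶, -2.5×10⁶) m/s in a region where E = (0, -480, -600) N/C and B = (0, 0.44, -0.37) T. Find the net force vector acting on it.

F ≈ (-4.25×10⁻¹³, 3.44×10⁻¹³, 4.09×10⁻¹³) N

v×B = (2.65×10⁶, -2.15×10⁶, -2.55×10⁶) N/C.
E + v×B = (2.65×10⁶, -2.15×10⁶, -2.55×10⁶) N/C.
F = q(E + v×B) = (−1.602×10⁻¹⁹ C)·(2.65×10⁶, -2.15×10⁶, -2.55×10⁶) = (-4.25×10⁻¹³, 3.44×10⁻¹³, 4.09×10⁻¹³) N.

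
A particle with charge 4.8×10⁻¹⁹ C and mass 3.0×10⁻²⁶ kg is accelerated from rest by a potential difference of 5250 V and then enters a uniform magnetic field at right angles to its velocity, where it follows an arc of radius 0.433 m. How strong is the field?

v = √(2|q|V/m) = √(2·4.8×10⁻¹⁹·5250/3.0×10⁻²⁶) ≈ 4.099×10⁵ m/s.
B = mv/(|q|r) = (3.0×10⁻²⁶)(4.099×10⁵)/((4.8×10⁻¹⁹)(0.433)) ≈ 0.0592 T.

B ≈ 0.0592 T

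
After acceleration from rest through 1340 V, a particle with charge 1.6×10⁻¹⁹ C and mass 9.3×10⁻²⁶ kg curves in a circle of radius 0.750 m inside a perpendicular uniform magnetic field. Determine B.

v = √(2|q|V/m) = √(2·1.6×10⁻¹⁹·1340/9.3×10⁻²⁶) ≈ 6.790×10⁴ m/s.
B = mv/(|q|r) = (9.3×10⁻²⁶)(6.790×10⁴)/((1.6×10⁻¹⁹)(0.750)) ≈ 0.0526 T.

B ≈ 0.0526 T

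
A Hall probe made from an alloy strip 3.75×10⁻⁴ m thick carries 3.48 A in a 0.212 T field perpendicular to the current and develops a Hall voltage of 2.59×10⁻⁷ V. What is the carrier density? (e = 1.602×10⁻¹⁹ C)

n ≈ 4.74×10²⁸ m⁻³

From V_H = IB/(n e t), n = IB/(V_H e t).
n = (3.48)(0.212)/((2.59×10⁻⁷)(1.602×10⁻¹⁹)(3.75×10⁻⁴)) ≈ 4.74×10²⁸ m⁻³.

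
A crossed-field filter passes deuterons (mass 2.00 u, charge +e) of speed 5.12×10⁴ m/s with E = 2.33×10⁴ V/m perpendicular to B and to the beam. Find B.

Balance of forces in the selector: qE = qvB ⇒ B = E/v.
B = 2.33×10⁴/5.12×10⁴ = 0.455 T.

B = 0.455 T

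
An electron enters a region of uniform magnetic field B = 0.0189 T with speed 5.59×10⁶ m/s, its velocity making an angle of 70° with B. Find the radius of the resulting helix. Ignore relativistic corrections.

r ≈ 1.58×10⁻³ m

v⊥ = v sinθ = 5.59×10⁶·sin70° ≈ 5.253×10⁶ m/s.
r = m v⊥/(|q|B) = (9.109×10⁻³¹)(5.253×10⁶)/((1.602×10⁻¹⁹)(0.0189)) ≈ 1.58×10⁻³ m.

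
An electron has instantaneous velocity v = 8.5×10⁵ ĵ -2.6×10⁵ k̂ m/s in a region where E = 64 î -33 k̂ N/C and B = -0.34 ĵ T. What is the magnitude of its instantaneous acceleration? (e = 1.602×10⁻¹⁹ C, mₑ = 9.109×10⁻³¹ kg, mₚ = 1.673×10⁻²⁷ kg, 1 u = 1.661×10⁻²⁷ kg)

v×B = (-8.84×10⁴, 0, 0) N/C.
E + v×B = (-8.83×10⁴, 0, -33.0) N/C.
F = q(E + v×B) = (−1.602×10⁻¹⁹ C)·(-8.83×10⁴, 0, -33.0) = (1.42×10⁻¹⁴, 0, 5.29×10⁻¹⁸) N.
|a| = |F|/m = 1.415×10⁻¹⁴/9.109×10⁻³¹ ≈ 1.55×10¹⁶ m/s².

|a| ≈ 1.55×10¹⁶ m/s²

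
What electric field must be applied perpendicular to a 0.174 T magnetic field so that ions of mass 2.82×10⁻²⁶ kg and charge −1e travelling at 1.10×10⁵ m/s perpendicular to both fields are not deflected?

E = 1.91×10⁴ V/m

For straight-line motion qE = qvB, so E = vB.
E = 1.10×10⁵ × 0.174 = 1.91×10⁴ V/m.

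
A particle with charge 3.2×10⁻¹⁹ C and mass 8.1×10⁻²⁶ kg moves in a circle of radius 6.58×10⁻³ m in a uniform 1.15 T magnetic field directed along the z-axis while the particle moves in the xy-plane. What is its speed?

From |q|vB = mv²/r, v = |q|Br/m.
v = (3.2×10⁻¹⁹)(1.15)(6.58×10⁻³)/8.1×10⁻²⁶ ≈ 2.99×10⁴ m/s.

v ≈ 2.99×10⁴ m/s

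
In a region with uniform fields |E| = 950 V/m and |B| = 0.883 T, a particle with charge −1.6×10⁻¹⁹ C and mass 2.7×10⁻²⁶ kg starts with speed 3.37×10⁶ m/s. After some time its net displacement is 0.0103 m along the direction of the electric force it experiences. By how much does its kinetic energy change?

The magnetic force is always ⟂ v and does no work; only the electric force changes KE.
ΔKE = F_E · d = |q|E d = (1.6×10⁻¹⁹)(950)(0.0103) ≈ 1.57×10⁻¹⁸ J.

ΔKE ≈ 1.57×10⁻¹⁸ J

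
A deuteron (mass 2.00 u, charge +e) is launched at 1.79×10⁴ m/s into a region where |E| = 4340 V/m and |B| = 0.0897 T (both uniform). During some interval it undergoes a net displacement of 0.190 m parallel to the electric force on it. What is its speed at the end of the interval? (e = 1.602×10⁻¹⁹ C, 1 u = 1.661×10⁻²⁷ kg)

v_f ≈ 2.83×10⁵ m/s

B does no work; ΔKE = |q|E d.
½mv_f² = ½mv₀² + |q|Ed = ½(3.322×10⁻²⁷)(1.79×10⁴)² + (1.602×10⁻¹⁹)(4340)(0.190) ≈ 5.322×10⁻¹⁹ J + 1.321×10⁻¹⁶ J ≈ 1.326×10⁻¹⁶ J.
v_f = √(2·1.326×10⁻¹⁶/3.322×10⁻²⁷) ≈ 2.83×10⁵ m/s.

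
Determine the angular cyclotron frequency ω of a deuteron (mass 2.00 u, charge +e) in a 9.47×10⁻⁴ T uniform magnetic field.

ω = |q|B/m.
ω = (1.602×10⁻¹⁹)(9.47×10⁻⁴)/3.322×10⁻²⁷ ≈ 4.57×10⁴ rad/s.

ω ≈ 4.57×10⁴ rad/s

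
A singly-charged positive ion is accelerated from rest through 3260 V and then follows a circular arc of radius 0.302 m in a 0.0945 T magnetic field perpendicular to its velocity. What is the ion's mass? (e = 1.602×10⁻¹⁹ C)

m ≈ 2.00×10⁻²⁶ kg

Combine |q|V = ½mv² and r = mv/(|q|B): eliminate v to get m = qB²r²/(2V).
m = (1.602×10⁻¹⁹)(0.0945)²(0.302)²/(2·3260) ≈ 2.00×10⁻²⁶ kg.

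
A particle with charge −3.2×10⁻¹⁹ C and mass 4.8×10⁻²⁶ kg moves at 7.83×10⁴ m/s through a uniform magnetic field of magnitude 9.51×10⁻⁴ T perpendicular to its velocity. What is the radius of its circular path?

The magnetic force provides the centripetal force: |q|vB = mv²/r.
r = mv/(|q|B) = (4.8×10⁻²⁶)(7.83×10⁴)/((3.2×10⁻¹⁹)(9.51×10⁻⁴)) ≈ 12.4 m.

r ≈ 12.4 m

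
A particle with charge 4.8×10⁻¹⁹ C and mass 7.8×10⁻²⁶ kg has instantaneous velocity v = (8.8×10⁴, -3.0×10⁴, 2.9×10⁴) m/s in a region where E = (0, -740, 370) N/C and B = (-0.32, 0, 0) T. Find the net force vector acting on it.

F ≈ (0, -4.81×10⁻¹⁵, -4.43×10⁻¹⁵) N

v×B = (0, -9280, -9600) N/C.
E + v×B = (0, -1.00×10⁴, -9230) N/C.
F = q(E + v×B) = (4.8×10⁻¹⁹ C)·(0, -1.00×10⁴, -9230) = (0, -4.81×10⁻¹⁵, -4.43×10⁻¹⁵) N.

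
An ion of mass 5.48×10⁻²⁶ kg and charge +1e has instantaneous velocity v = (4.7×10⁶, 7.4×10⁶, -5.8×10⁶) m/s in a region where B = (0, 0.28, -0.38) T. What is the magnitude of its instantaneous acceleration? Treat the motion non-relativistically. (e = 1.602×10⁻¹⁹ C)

v×B = (-1.19×10⁶, 1.79×10⁶, 1.32×10⁶) N/C.
F = q v×B = (1.602×10⁻¹⁹ C)·(-1.19×10⁶, 1.79×10⁶, 1.32×10⁶) = (-1.90×10⁻¹³, 2.86×10⁻¹³, 2.11×10⁻¹³) N.
|a| = |F|/m = 4.032×10⁻¹³/5.48×10⁻²⁶ ≈ 7.36×10¹² m/s².

|a| ≈ 7.36×10¹² m/s²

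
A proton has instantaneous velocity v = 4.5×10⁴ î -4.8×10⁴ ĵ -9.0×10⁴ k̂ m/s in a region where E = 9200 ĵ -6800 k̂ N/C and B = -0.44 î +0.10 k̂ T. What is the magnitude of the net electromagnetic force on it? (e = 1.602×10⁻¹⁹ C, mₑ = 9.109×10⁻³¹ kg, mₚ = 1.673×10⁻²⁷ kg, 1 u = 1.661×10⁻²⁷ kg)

|F| ≈ 8.42×10⁻¹⁵ N

v×B = (-4800, 3.51×10⁴, -2.11×10⁴) N/C.
E + v×B = (-4800, 4.43×10⁴, -2.79×10⁴) N/C.
F = q(E + v×B) = (1.602×10⁻¹⁹ C)·(-4800, 4.43×10⁴, -2.79×10⁴) = (-7.69×10⁻¹⁶, 7.10×10⁻¹⁵, -4.47×10⁻¹⁵) N.
|F| = 8.42×10⁻¹⁵ N.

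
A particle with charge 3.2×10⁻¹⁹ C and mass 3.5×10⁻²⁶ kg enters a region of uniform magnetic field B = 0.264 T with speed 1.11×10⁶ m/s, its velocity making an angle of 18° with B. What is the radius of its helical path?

v⊥ = v sinθ = 1.11×10⁶·sin18° ≈ 3.430×10⁵ m/s.
r = m v⊥/(|q|B) = (3.5×10⁻²⁶)(3.430×10⁵)/((3.2×10⁻¹⁹)(0.264)) ≈ 0.142 m.

r ≈ 0.142 m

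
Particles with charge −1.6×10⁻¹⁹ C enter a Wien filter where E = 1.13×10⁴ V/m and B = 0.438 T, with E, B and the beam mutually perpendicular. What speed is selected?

v = 2.58×10⁴ m/s

For undeflected motion the electric and magnetic forces balance: qE = qvB.
v = E/B = 1.13×10⁴/0.438 = 2.58×10⁴ m/s.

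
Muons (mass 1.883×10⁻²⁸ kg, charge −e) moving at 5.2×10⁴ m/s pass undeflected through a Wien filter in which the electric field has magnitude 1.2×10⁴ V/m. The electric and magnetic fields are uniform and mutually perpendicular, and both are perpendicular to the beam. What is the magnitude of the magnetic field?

B = 0.23 T

Balance of forces in the selector: qE = qvB ⇒ B = E/v.
B = 1.2×10⁴/5.2×10⁴ = 0.23 T.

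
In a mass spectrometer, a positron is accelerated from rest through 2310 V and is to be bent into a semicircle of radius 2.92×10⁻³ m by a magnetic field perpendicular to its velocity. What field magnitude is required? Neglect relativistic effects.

B ≈ 0.0555 T

v = √(2|q|V/m) = √(2·1.602×10⁻¹⁹·2310/9.109×10⁻³¹) ≈ 2.850×10⁷ m/s.
B = mv/(|q|r) = (9.109×10⁻³¹)(2.850×10⁷)/((1.602×10⁻¹⁹)(2.92×10⁻³)) ≈ 0.0555 T.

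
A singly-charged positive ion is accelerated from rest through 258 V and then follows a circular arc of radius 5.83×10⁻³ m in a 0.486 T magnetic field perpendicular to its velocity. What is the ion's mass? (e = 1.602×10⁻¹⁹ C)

m ≈ 2.49×10⁻²⁷ kg

Combine |q|V = ½mv² and r = mv/(|q|B): eliminate v to get m = qB²r²/(2V).
m = (1.602×10⁻¹⁹)(0.486)²(5.83×10⁻³)²/(2·258) ≈ 2.49×10⁻²⁷ kg.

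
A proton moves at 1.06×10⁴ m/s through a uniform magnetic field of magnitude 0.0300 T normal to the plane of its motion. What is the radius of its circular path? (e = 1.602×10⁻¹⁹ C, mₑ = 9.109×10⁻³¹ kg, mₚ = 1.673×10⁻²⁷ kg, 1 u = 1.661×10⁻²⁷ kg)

r ≈ 3.69×10⁻³ m

The magnetic force provides the centripetal force: |q|vB = mv²/r.
r = mv/(|q|B) = (1.673×10⁻²⁷)(1.06×10⁴)/((1.602×10⁻¹⁹)(0.0300)) ≈ 3.69×10⁻³ m.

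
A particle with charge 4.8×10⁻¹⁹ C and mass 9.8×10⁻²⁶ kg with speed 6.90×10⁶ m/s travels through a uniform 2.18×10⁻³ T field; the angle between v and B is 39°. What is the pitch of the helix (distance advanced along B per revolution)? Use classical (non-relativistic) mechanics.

p ≈ 3160 m

v∥ = v cosθ = 6.90×10⁶·cos39° ≈ 5.362×10⁶ m/s.
T = 2πm/(|q|B) = 2π(9.8×10⁻²⁶)/((4.8×10⁻¹⁹)(2.18×10⁻³)) ≈ 5.884×10⁻⁴ s.
pitch = v∥ T = (5.362×10⁶)(5.884×10⁻⁴) ≈ 3160 m.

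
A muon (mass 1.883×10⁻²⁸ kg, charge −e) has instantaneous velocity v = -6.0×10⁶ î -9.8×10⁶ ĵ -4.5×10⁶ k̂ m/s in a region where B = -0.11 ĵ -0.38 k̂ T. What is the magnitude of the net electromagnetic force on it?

|F| ≈ 6.42×10⁻¹³ N

v×B = (3.23×10⁶, -2.28×10⁶, 6.60×10⁵) N/C.
F = q v×B = (−1.602×10⁻¹⁹ C)·(3.23×10⁶, -2.28×10⁶, 6.60×10⁵) = (-5.17×10⁻¹³, 3.65×10⁻¹³, -1.06×10⁻¹³) N.
|F| = 6.42×10⁻¹³ N.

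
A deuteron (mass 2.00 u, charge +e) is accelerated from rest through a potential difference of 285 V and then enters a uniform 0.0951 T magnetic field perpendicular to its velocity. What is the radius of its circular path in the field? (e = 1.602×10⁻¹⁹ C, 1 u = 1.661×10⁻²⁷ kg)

r ≈ 0.0362 m

Acceleration: |q|V = ½mv² ⇒ v = √(2|q|V/m) = √(2·1.602×10⁻¹⁹·285/3.322×10⁻²⁷) ≈ 1.658×10⁵ m/s.
In the field: r = mv/(|q|B) = (3.322×10⁻²⁷)(1.658×10⁵)/((1.602×10⁻¹⁹)(0.0951)) ≈ 0.0362 m.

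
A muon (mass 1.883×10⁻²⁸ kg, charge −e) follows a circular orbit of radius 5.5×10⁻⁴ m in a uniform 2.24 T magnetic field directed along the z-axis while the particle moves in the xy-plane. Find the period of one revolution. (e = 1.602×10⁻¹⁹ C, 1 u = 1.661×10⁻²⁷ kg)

The cyclotron period depends only on m, q, B: T = 2πm/(|q|B).
T = 2π(1.883×10⁻²⁸)/((1.602×10⁻¹⁹)(2.24)) ≈ 3.30×10⁻⁹ s.

T ≈ 3.30×10⁻⁹ s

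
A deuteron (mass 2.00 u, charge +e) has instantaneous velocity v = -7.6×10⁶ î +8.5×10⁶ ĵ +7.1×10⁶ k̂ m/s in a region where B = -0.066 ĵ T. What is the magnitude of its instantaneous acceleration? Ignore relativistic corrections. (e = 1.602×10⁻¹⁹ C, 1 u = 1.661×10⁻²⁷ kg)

|a| ≈ 3.31×10¹³ m/s²

v×B = (4.69×10⁵, 0, 5.02×10⁵) N/C.
F = q v×B = (1.602×10⁻¹⁹ C)·(4.69×10⁵, 0, 5.02×10⁵) = (7.51×10⁻¹⁴, 0, 8.04×10⁻¹⁴) N.
|a| = |F|/m = 1.100×10⁻¹³/3.322×10⁻²⁷ ≈ 3.31×10¹³ m/s².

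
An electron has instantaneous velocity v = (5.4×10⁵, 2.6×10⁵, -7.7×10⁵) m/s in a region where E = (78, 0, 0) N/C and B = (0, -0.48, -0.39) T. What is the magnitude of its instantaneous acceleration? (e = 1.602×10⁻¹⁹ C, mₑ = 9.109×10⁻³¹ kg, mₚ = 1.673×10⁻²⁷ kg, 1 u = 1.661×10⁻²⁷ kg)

|a| ≈ 1.02×10¹⁷ m/s²

v×B = (-4.71×10⁵, 2.11×10⁵, -2.59×10⁵) N/C.
E + v×B = (-4.71×10⁵, 2.11×10⁵, -2.59×10⁵) N/C.
F = q(E + v×B) = (−1.602×10⁻¹⁹ C)·(-4.71×10⁵, 2.11×10⁵, -2.59×10⁵) = (7.54×10⁻¹⁴, -3.37×10⁻¹⁴, 4.15×10⁻¹⁴) N.
|a| = |F|/m = 9.249×10⁻¹⁴/9.109×10⁻³¹ ≈ 1.02×10¹⁷ m/s².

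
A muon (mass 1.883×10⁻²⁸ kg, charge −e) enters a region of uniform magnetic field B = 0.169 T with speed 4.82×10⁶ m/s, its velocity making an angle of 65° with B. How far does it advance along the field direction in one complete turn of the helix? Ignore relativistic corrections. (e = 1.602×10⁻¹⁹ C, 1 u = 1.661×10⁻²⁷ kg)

p ≈ 0.0890 m

v∥ = v cosθ = 4.82×10⁶·cos65° ≈ 2.037×10⁶ m/s.
T = 2πm/(|q|B) = 2π(1.883×10⁻²⁸)/((1.602×10⁻¹⁹)(0.169)) ≈ 4.370×10⁻⁸ s.
pitch = v∥ T = (2.037×10⁶)(4.370×10⁻⁸) ≈ 0.0890 m.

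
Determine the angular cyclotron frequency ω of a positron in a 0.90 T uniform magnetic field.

ω = |q|B/m.
ω = (1.602×10⁻¹⁹)(0.90)/9.109×10⁻³¹ ≈ 1.6×10¹¹ rad/s.

ω ≈ 1.6×10¹¹ rad/s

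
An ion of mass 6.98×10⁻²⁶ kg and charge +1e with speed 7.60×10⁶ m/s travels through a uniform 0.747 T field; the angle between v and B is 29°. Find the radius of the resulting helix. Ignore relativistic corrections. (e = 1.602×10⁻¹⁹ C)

r ≈ 2.15 m

v⊥ = v sinθ = 7.60×10⁶·sin29° ≈ 3.685×10⁶ m/s.
r = m v⊥/(|q|B) = (6.98×10⁻²⁶)(3.685×10⁶)/((1.602×10⁻¹⁹)(0.747)) ≈ 2.15 m.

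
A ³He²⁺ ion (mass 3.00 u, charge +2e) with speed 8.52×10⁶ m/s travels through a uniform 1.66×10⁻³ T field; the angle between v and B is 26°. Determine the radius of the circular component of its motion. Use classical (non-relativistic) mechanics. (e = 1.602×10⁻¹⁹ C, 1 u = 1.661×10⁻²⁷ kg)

r ≈ 35.0 m

v⊥ = v sinθ = 8.52×10⁶·sin26° ≈ 3.735×10⁶ m/s.
r = m v⊥/(|q|B) = (4.983×10⁻²⁷)(3.735×10⁶)/((3.204×10⁻¹⁹)(1.66×10⁻³)) ≈ 35.0 m.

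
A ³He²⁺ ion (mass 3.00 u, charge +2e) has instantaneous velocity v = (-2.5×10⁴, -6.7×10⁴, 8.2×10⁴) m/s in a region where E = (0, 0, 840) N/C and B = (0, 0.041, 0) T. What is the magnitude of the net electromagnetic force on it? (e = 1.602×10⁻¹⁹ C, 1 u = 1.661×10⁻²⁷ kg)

v×B = (-3360, 0, -1020) N/C.
E + v×B = (-3360, 0, -185) N/C.
F = q(E + v×B) = (3.204×10⁻¹⁹ C)·(-3360, 0, -185) = (-1.08×10⁻¹⁵, 0, -5.93×10⁻¹⁷) N.
|F| = 1.08×10⁻¹⁵ N.

|F| ≈ 1.08×10⁻¹⁵ N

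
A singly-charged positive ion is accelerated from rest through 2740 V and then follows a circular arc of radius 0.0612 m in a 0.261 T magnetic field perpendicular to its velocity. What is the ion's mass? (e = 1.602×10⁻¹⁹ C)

Combine |q|V = ½mv² and r = mv/(|q|B): eliminate v to get m = qB²r²/(2V).
m = (1.602×10⁻¹⁹)(0.261)²(0.0612)²/(2·2740) ≈ 7.46×10⁻²⁷ kg.

m ≈ 7.46×10⁻²⁷ kg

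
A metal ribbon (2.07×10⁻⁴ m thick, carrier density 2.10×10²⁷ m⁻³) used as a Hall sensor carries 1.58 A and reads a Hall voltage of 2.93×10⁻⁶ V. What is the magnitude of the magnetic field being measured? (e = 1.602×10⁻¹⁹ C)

B ≈ 0.129 T

From V_H = IB/(n e t), B = V_H n e t / I.
B = (2.93×10⁻⁶)(2.10×10²⁷)(1.602×10⁻¹⁹)(2.07×10⁻⁴)/1.58 ≈ 0.129 T.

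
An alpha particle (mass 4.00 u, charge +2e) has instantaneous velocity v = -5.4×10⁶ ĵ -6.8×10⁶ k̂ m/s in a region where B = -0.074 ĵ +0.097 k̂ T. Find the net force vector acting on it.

v×B = (-1.03×10⁶, 0, 0) N/C.
F = q v×B = (3.204×10⁻¹⁹ C)·(-1.03×10⁶, 0, 0) = (-3.29×10⁻¹³, 0, 0) N.

F ≈ (-3.29×10⁻¹³, 0, 0) N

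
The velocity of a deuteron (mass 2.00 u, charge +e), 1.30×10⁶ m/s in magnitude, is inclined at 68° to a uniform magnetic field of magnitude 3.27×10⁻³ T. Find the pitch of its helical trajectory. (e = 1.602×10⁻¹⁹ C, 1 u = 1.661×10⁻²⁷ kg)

v∥ = v cosθ = 1.30×10⁶·cos68° ≈ 4.870×10⁵ m/s.
T = 2πm/(|q|B) = 2π(3.322×10⁻²⁷)/((1.602×10⁻¹⁹)(3.27×10⁻³)) ≈ 3.984×10⁻⁵ s.
pitch = v∥ T = (4.870×10⁵)(3.984×10⁻⁵) ≈ 19.4 m.

p ≈ 19.4 m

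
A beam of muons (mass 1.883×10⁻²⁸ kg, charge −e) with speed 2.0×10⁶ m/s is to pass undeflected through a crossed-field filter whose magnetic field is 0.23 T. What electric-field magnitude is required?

For straight-line motion qE = qvB, so E = vB.
E = 2.0×10⁶ × 0.23 = 4.6×10⁵ V/m.

E = 4.6×10⁵ V/m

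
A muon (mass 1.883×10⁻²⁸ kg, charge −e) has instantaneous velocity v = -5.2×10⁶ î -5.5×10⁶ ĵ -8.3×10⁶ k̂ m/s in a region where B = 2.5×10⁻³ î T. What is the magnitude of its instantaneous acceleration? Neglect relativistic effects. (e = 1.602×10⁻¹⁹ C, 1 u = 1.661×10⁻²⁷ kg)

v×B = (0, -2.08×10⁴, 1.38×10⁴) N/C.
F = q v×B = (−1.602×10⁻¹⁹ C)·(0, -2.08×10⁴, 1.38×10⁴) = (0, 3.32×10⁻¹⁵, -2.20×10⁻¹⁵) N.
|a| = |F|/m = 3.988×10⁻¹⁵/1.883×10⁻²⁸ ≈ 2.12×10¹³ m/s².

|a| ≈ 2.12×10¹³ m/s²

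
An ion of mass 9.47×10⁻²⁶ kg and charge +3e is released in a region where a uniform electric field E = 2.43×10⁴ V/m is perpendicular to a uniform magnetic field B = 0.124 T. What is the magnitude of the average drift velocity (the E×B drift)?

v_d ≈ 1.96×10⁵ m/s

In crossed fields the guiding centre drifts at v_d = |E×B|/B² = E/B, independent of charge and mass.
v_d = 2.43×10⁴/0.124 = 1.96×10⁵ m/s.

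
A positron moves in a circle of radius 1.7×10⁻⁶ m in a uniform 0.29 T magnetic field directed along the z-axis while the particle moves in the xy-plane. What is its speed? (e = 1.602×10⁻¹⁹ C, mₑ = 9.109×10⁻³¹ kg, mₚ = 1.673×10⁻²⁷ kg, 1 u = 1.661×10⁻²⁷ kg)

From |q|vB = mv²/r, v = |q|Br/m.
v = (1.602×10⁻¹⁹)(0.29)(1.7×10⁻⁶)/9.109×10⁻³¹ ≈ 8.7×10⁴ m/s.

v ≈ 8.7×10⁴ m/s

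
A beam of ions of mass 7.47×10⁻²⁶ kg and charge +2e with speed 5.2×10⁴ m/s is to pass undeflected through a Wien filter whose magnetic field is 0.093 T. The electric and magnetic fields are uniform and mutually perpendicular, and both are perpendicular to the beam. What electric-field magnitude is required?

E = 4800 V/m

For straight-line motion qE = qvB, so E = vB.
E = 5.2×10⁴ × 0.093 = 4800 V/m.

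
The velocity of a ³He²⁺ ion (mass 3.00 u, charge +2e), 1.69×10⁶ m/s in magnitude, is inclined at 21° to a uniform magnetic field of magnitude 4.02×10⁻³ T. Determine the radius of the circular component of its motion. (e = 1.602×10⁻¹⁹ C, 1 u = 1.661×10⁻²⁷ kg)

r ≈ 2.34 m

v⊥ = v sinθ = 1.69×10⁶·sin21° ≈ 6.056×10⁵ m/s.
r = m v⊥/(|q|B) = (4.983×10⁻²⁷)(6.056×10⁵)/((3.204×10⁻¹⁹)(4.02×10⁻³)) ≈ 2.34 m.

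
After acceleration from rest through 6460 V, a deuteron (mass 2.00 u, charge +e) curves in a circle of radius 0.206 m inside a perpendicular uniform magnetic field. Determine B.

B ≈ 0.0795 T

v = √(2|q|V/m) = √(2·1.602×10⁻¹⁹·6460/3.322×10⁻²⁷) ≈ 7.893×10⁵ m/s.
B = mv/(|q|r) = (3.322×10⁻²⁷)(7.893×10⁵)/((1.602×10⁻¹⁹)(0.206)) ≈ 0.0795 T.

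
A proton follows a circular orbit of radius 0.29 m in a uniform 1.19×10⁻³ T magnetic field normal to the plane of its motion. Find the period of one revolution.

T ≈ 5.51×10⁻⁵ s

The cyclotron period depends only on m, q, B: T = 2πm/(|q|B).
T = 2π(1.673×10⁻²⁷)/((1.602×10⁻¹⁹)(1.19×10⁻³)) ≈ 5.51×10⁻⁵ s.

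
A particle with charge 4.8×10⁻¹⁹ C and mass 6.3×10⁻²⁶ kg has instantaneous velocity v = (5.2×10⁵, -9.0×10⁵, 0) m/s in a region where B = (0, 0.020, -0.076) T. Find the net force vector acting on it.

v×B = (6.84×10⁴, 3.95×10⁴, 1.04×10⁴) N/C.
F = q v×B = (4.8×10⁻¹⁹ C)·(6.84×10⁴, 3.95×10⁴, 1.04×10⁴) = (3.28×10⁻¹⁴, 1.90×10⁻¹⁴, 4.99×10⁻¹⁵) N.

F ≈ (3.28×10⁻¹⁴, 1.90×10⁻¹⁴, 4.99×10⁻¹⁵) N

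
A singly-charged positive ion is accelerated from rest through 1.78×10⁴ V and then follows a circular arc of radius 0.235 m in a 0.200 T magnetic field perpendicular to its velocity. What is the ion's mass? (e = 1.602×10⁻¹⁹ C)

Combine |q|V = ½mv² and r = mv/(|q|B): eliminate v to get m = qB²r²/(2V).
m = (1.602×10⁻¹⁹)(0.200)²(0.235)²/(2·1.78×10⁴) ≈ 9.94×10⁻²⁷ kg.

m ≈ 9.94×10⁻²⁷ kg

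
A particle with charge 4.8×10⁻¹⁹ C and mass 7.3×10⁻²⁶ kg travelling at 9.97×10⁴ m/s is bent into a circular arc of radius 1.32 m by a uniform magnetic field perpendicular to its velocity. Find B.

From |q|vB = mv²/r, B = mv/(|q|r).
B = (7.3×10⁻²⁶)(9.97×10⁴)/((4.8×10⁻¹⁹)(1.32)) ≈ 0.0115 T.

B ≈ 0.0115 T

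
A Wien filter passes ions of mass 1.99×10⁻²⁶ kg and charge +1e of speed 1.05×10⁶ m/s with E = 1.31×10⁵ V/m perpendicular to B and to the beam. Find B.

Balance of forces in the selector: qE = qvB ⇒ B = E/v.
B = 1.31×10⁵/1.05×10⁶ = 0.125 T.

B = 0.125 T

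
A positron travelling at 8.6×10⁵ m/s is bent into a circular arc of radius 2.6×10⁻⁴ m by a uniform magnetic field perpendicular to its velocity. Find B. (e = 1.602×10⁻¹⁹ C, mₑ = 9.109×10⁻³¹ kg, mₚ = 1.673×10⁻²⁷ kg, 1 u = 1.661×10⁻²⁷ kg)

From |q|vB = mv²/r, B = mv/(|q|r).
B = (9.109×10⁻³¹)(8.6×10⁵)/((1.602×10⁻¹⁹)(2.6×10⁻⁴)) ≈ 0.019 T.

B ≈ 0.019 T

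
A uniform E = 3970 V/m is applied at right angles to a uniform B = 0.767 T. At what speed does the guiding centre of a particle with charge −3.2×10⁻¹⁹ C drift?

The steady drift has the magnetic force balancing the electric force, so v_d = E/B.
v_d = 3970/0.767 = 5180 m/s.

v_d ≈ 5180 m/s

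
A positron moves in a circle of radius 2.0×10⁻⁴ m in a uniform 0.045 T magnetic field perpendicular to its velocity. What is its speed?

From |q|vB = mv²/r, v = |q|Br/m.
v = (1.602×10⁻¹⁹)(0.045)(2.0×10⁻⁴)/9.109×10⁻³¹ ≈ 1.6×10⁶ m/s.

v ≈ 1.6×10⁶ m/s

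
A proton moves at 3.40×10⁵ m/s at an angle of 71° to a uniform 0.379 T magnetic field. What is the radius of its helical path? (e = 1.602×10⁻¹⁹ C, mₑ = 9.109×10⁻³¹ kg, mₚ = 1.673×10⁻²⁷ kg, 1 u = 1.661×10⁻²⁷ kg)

v⊥ = v sinθ = 3.40×10⁵·sin71° ≈ 3.215×10⁵ m/s.
r = m v⊥/(|q|B) = (1.673×10⁻²⁷)(3.215×10⁵)/((1.602×10⁻¹⁹)(0.379)) ≈ 8.86×10⁻³ m.

r ≈ 8.86×10⁻³ m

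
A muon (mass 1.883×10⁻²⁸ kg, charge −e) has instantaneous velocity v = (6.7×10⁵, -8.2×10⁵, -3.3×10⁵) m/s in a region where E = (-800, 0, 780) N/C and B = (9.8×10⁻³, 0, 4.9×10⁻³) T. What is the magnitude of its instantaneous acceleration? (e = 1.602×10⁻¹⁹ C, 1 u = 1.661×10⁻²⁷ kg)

|a| ≈ 1.02×10¹³ m/s²

v×B = (-4020, -6520, 8040) N/C.
E + v×B = (-4820, -6520, 8820) N/C.
F = q(E + v×B) = (−1.602×10⁻¹⁹ C)·(-4820, -6520, 8820) = (7.72×10⁻¹⁶, 1.04×10⁻¹⁵, -1.41×10⁻¹⁵) N.
|a| = |F|/m = 1.918×10⁻¹⁵/1.883×10⁻²⁸ ≈ 1.02×10¹³ m/s².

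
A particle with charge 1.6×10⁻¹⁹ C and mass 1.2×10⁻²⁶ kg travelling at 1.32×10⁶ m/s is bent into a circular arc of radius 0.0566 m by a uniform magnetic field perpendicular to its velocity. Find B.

From |q|vB = mv²/r, B = mv/(|q|r).
B = (1.2×10⁻²⁶)(1.32×10⁶)/((1.6×10⁻¹⁹)(0.0566)) ≈ 1.75 T.

B ≈ 1.75 T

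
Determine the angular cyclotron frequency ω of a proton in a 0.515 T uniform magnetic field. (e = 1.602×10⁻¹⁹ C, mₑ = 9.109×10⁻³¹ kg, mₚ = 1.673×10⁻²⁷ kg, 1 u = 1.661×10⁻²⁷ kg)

ω ≈ 4.93×10⁷ rad/s

ω = |q|B/m.
ω = (1.602×10⁻¹⁹)(0.515)/1.673×10⁻²⁷ ≈ 4.93×10⁷ rad/s.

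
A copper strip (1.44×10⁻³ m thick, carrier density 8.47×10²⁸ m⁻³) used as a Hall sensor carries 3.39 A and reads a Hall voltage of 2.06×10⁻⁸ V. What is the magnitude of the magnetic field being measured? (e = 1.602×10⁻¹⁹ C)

B ≈ 0.119 T

From V_H = IB/(n e t), B = V_H n e t / I.
B = (2.06×10⁻⁸)(8.47×10²⁸)(1.602×10⁻¹⁹)(1.44×10⁻³)/3.39 ≈ 0.119 T.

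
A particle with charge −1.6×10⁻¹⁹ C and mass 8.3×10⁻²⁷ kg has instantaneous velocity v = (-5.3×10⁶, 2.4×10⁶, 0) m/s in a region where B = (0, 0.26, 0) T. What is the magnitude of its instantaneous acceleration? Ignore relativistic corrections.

|a| ≈ 2.66×10¹³ m/s²

v×B = (0, 0, -1.38×10⁶) N/C.
F = q v×B = (−1.6×10⁻¹⁹ C)·(0, 0, -1.38×10⁶) = (0, 0, 2.20×10⁻¹³) N.
|a| = |F|/m = 2.205×10⁻¹³/8.3×10⁻²⁷ ≈ 2.66×10¹³ m/s².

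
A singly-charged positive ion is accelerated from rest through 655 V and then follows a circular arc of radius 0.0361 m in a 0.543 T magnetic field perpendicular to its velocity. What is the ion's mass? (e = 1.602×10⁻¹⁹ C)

m ≈ 4.70×10⁻²⁶ kg

Combine |q|V = ½mv² and r = mv/(|q|B): eliminate v to get m = qB²r²/(2V).
m = (1.602×10⁻¹⁹)(0.543)²(0.0361)²/(2·655) ≈ 4.70×10⁻²⁶ kg.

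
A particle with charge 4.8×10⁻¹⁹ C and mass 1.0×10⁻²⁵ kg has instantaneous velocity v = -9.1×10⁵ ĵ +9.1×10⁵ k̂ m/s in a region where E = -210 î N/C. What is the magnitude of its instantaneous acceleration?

|a| ≈ 1.01×10⁹ m/s²

Only an electric field acts, so F = qE = (4.8×10⁻¹⁹ C)·(-210, 0, 0) = (-1.01×10⁻¹⁶, 0, 0) N.
|a| = |F|/m = 1.008×10⁻¹⁶/1.0×10⁻²⁵ ≈ 1.01×10⁹ m/s².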